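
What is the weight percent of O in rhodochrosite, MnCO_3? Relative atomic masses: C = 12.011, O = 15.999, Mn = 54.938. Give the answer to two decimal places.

41.76 wt%

M(MnCO_3) = 114.946 g/mol.
O contributes 3 × 15.999 = 47.997 g per mole.
47.997/114.946 = 0.4176 → 41.76%.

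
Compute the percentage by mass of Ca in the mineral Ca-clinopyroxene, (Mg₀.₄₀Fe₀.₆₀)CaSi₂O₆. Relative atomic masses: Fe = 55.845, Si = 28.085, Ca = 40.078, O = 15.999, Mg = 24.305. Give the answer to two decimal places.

17.02 weight percent

M((Mg₀.₄₀Fe₀.₆₀)CaSi₂O₆) = 235.471 g/mol.
Ca contributes 1 × 40.078 = 40.078 g per mole.
40.078/235.471 = 0.1702 → 17.02%.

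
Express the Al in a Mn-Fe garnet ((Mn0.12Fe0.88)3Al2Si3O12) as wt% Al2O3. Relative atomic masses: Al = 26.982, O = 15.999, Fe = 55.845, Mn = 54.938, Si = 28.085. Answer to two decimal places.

20.50 wt%

Molar mass of (Mn0.12Fe0.88)3Al2Si3O12 = 0.36*54.938 + 2.64*55.845 + 2*26.982 + 3*28.085 + 12*15.999 = 497.415 g/mol.
Each formula unit contains 2 Al, equivalent to 2/2 = 1.0000 mol Al2O3.
M(Al2O3) = 2×26.982 + 3×15.999 = 101.961 g/mol.
Mass of Al2O3 per formula unit = 1.0000 × 101.961 = 101.961 g.
Al2O3 wt% = 101.961 / 497.415 × 100 = 20.50%.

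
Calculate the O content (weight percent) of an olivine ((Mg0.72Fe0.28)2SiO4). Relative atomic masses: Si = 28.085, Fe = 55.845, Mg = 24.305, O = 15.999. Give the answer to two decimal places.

Formula mass = 1.44·24.305 + 0.56·55.845 + 1·28.085 + 4·15.999 = 158.353 g/mol, of which 63.996 g is O.
So O makes up 63.996/158.353 = 0.4041 of the mass, i.e. 40.41%.

40.41 weight percent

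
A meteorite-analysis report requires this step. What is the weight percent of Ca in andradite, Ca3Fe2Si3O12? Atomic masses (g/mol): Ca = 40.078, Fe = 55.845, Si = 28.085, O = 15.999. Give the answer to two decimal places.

Formula mass = 3·40.078 + 2·55.845 + 3·28.085 + 12·15.999 = 508.167 g/mol, of which 120.234 g is Ca.
So Ca makes up 120.234/508.167 = 0.2366 of the mass, i.e. 23.66%.

23.66 weight percent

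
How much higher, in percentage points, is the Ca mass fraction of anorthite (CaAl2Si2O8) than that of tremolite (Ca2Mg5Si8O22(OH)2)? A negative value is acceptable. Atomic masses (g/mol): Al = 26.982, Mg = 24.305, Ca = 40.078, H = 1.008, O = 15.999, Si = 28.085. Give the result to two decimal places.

4.54 percentage points

First mineral: 40.078 g Ca in 278.204 g formula = 14.41 wt% Ca.
Second mineral: 80.156 g Ca in 812.353 g formula = 9.87 wt% Ca.
14.41% − 9.87% gives a difference of 4.54 percentage points.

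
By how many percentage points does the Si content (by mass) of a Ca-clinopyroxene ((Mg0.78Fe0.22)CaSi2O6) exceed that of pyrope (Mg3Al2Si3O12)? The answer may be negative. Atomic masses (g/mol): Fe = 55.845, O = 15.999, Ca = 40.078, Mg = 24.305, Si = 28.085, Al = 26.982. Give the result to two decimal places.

First mineral: 56.170 g Si in 223.486 g formula = 25.13 wt% Si.
Second mineral: 84.255 g Si in 403.122 g formula = 20.90 wt% Si.
25.13% − 20.90% gives a difference of 4.23 percentage points.

4.23 percentage points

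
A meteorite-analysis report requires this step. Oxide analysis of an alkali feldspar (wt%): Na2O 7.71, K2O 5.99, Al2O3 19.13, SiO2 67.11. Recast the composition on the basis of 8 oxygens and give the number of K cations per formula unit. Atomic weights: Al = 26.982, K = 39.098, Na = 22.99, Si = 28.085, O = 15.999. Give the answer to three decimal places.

Na2O: 7.71/61.979 = 0.12440 mol → 0.24880 mol Na, 0.12440 mol O.
K2O: 5.99/94.195 = 0.06359 mol → 0.12718 mol K, 0.06359 mol O.
Al2O3: 19.13/101.961 = 0.18762 mol → 0.37524 mol Al, 0.56286 mol O.
SiO2: 67.11/60.083 = 1.11695 mol → 1.11695 mol Si, 2.23390 mol O.
Total oxygen = 2.98475 mol. Normalization factor = 8/2.98475 = 2.68029.
K per 8 O = 0.12718 × 2.68029 = 0.341.

0.341 K apfu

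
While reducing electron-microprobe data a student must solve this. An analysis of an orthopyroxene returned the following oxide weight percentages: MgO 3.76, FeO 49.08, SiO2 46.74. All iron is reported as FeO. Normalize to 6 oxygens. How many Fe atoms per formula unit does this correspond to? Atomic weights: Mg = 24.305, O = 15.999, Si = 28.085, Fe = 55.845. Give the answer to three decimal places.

1.757 Fe apfu

MgO (M=40.304): mol = 0.09329; Mg = 0.09329, O = 0.09329.
FeO (M=71.844): mol = 0.68315; Fe = 0.68315, O = 0.68315.
SiO2 (M=60.083): mol = 0.77792; Si = 0.77792, O = 1.55584.
ΣO = 2.33228; factor = 6/ΣO = 2.57259.
Fe apfu = 0.68315 × 2.57259 = 1.757.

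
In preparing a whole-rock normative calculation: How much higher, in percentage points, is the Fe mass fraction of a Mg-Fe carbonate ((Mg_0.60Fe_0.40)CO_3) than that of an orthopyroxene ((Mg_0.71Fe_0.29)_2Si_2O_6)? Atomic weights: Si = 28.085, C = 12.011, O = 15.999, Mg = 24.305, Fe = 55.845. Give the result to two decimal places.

First mineral: 22.338 g Fe in 96.929 g formula = 23.05 wt% Fe.
Second mineral: 32.390 g Fe in 219.067 g formula = 14.79 wt% Fe.
23.05% − 14.79% gives a difference of 8.26 percentage points.

8.26 percentage points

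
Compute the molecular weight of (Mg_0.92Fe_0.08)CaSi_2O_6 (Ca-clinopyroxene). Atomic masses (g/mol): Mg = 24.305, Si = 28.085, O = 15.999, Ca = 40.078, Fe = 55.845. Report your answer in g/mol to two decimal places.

219.07 g/mol

Mg: 0.92 × 24.305 = 22.3606
Fe: 0.08 × 55.845 = 4.4676
Ca: 1 × 40.078 = 40.0780
Si: 2 × 28.085 = 56.1700
O: 6 × 15.999 = 95.9940
Summing the contributions gives the formula mass.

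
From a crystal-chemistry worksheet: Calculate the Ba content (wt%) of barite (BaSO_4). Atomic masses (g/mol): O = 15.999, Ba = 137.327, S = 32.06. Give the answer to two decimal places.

58.84 wt%

Formula mass = 1·137.327 + 1·32.06 + 4·15.999 = 233.383 g/mol, of which 137.327 g is Ba.
So Ba makes up 137.327/233.383 = 0.5884 of the mass, i.e. 58.84%.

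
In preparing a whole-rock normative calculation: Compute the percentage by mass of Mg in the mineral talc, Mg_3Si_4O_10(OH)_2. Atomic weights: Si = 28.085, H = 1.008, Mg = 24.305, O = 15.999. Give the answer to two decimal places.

Formula mass = 3×24.305 + 4×28.085 + 12×15.999 + 2×1.008 = 379.259 g/mol, of which 72.915 g is Mg.
So Mg makes up 72.915/379.259 = 0.1923 of the mass, i.e. 19.23%.

19.23 wt%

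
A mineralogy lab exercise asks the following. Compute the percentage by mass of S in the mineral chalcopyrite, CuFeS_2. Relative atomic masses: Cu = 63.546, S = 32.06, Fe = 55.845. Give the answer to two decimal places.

Molar mass of CuFeS_2: 1*63.546 + 1*55.845 + 2*32.06 = 183.511 g/mol.
Mass of S per formula unit: 2 × 32.06 = 64.120 g.
Weight fraction S = 64.120 / 183.511 = 0.3494.

34.94 weight percent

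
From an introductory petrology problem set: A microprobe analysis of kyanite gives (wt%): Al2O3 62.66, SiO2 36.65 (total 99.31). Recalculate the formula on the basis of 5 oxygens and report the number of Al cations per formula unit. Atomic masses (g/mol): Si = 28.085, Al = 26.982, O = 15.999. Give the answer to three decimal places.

2.006 Al apfu

62.66 wt% Al2O3 ÷ 101.961 g/mol = 0.61455 mol, giving 1.22910 Al and 1.84365 O.
36.65 wt% SiO2 ÷ 60.083 g/mol = 0.60999 mol, giving 0.60999 Si and 1.21998 O.
Oxygen sums to 3.06363; scaling by 5/3.06363 = 1.63205 puts the formula on 5 O.
Al: 1.22910 × 1.63205 = 2.006 atoms per formula unit.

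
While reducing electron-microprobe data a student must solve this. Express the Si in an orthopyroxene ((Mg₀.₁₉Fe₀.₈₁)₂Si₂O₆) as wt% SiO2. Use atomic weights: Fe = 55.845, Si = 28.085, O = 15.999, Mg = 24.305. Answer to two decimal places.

Formula mass = 251.869 g/mol.
2 Si → 2.0000 mol SiO2 per formula unit; M(SiO2) = 60.083, so SiO2 mass = 120.166 g.
120.166/251.869 × 100 = 47.71 wt%.

47.71 wt%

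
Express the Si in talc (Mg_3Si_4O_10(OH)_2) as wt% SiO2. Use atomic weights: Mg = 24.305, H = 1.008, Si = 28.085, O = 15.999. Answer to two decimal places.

63.37 wt%

Molar mass of Mg_3Si_4O_10(OH)_2 = 3*24.305 + 4*28.085 + 12*15.999 + 2*1.008 = 379.259 g/mol.
Each formula unit contains 4 Si, equivalent to 4/1 = 4.0000 mol SiO2.
M(SiO2) = 1×28.085 + 2×15.999 = 60.083 g/mol.
Mass of SiO2 per formula unit = 4.0000 × 60.083 = 240.332 g.
SiO2 wt% = 240.332 / 379.259 × 100 = 63.37%.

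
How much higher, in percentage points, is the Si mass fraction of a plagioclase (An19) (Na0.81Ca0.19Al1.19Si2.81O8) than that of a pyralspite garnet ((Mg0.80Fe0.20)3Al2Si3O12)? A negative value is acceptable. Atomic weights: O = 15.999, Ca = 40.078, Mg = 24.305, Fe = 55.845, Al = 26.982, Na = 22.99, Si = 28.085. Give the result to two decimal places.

9.79 percentage points

M(Na0.81Ca0.19Al1.19Si2.81O8) = 265.256 g/mol, so wt% Si = 78.919/265.256 × 100 = 29.75%.
M((Mg0.80Fe0.20)3Al2Si3O12) = 422.046 g/mol, so wt% Si = 84.255/422.046 × 100 = 19.96%.
29.75 − 19.96 = 9.79 pp.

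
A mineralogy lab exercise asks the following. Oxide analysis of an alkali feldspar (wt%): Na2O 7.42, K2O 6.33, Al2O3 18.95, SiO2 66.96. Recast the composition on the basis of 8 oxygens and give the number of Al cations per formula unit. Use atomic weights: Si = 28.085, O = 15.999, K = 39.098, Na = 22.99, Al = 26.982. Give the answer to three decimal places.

1.000 Al apfu

7.42 wt% Na2O ÷ 61.979 g/mol = 0.11972 mol, giving 0.23944 Na and 0.11972 O.
6.33 wt% K2O ÷ 94.195 g/mol = 0.06720 mol, giving 0.13440 K and 0.06720 O.
18.95 wt% Al2O3 ÷ 101.961 g/mol = 0.18586 mol, giving 0.37172 Al and 0.55758 O.
66.96 wt% SiO2 ÷ 60.083 g/mol = 1.11446 mol, giving 1.11446 Si and 2.22892 O.
Oxygen sums to 2.97342; scaling by 8/2.97342 = 2.69050 puts the formula on 8 O.
Al: 0.37172 × 2.69050 = 1.000 atoms per formula unit.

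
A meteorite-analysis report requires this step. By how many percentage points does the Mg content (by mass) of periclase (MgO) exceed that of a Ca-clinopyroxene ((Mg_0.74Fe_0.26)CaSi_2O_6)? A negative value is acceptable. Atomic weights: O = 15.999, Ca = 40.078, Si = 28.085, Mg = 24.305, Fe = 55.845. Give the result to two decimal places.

52.30 percentage points

Mg in MgO: molar mass 40.304 g/mol; 1×24.305 = 24.305 g → 60.30 wt%.
Mg in (Mg_0.74Fe_0.26)CaSi_2O_6: molar mass 224.747 g/mol; 0.74×24.305 = 17.986 g → 8.00 wt%.
Difference = 60.30 − 8.00 = 52.30 percentage points.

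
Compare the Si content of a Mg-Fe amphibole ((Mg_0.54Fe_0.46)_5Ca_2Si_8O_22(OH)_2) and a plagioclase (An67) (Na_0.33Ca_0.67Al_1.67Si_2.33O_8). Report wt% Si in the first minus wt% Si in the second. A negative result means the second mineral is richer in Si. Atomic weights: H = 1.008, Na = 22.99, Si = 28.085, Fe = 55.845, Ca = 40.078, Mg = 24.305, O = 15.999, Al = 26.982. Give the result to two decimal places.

1.41 percentage points

First mineral: 224.680 g Si in 884.895 g formula = 25.39 wt% Si.
Second mineral: 65.438 g Si in 272.929 g formula = 23.98 wt% Si.
25.39% − 23.98% gives a difference of 1.41 percentage points.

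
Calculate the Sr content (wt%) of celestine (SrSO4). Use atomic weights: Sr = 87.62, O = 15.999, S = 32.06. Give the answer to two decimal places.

Formula mass = 1·87.62 + 1·32.06 + 4·15.999 = 183.676 g/mol, of which 87.620 g is Sr.
So Sr makes up 87.620/183.676 = 0.4770 of the mass, i.e. 47.70%.

47.70 wt%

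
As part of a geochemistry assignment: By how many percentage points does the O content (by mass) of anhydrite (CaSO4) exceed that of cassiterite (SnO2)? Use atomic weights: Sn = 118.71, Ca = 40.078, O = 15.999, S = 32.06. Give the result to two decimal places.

O in CaSO4: molar mass 136.134 g/mol; 4×15.999 = 63.996 g → 47.01 wt%.
O in SnO2: molar mass 150.708 g/mol; 2×15.999 = 31.998 g → 21.23 wt%.
Difference = 47.01 − 21.23 = 25.78 percentage points.

25.78 percentage points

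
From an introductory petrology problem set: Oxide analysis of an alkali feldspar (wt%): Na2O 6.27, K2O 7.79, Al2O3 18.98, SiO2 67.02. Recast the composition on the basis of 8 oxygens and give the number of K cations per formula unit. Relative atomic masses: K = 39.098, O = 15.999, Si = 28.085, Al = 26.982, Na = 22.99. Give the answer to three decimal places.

0.445 K apfu

6.27 wt% Na2O ÷ 61.979 g/mol = 0.10116 mol, giving 0.20232 Na and 0.10116 O.
7.79 wt% K2O ÷ 94.195 g/mol = 0.08270 mol, giving 0.16540 K and 0.08270 O.
18.98 wt% Al2O3 ÷ 101.961 g/mol = 0.18615 mol, giving 0.37230 Al and 0.55845 O.
67.02 wt% SiO2 ÷ 60.083 g/mol = 1.11546 mol, giving 1.11546 Si and 2.23092 O.
Oxygen sums to 2.97323; scaling by 8/2.97323 = 2.69068 puts the formula on 8 O.
K: 0.16540 × 2.69068 = 0.445 atoms per formula unit.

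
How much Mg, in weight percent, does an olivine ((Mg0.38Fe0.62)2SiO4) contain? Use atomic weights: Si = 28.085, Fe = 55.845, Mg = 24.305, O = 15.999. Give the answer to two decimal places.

M((Mg0.38Fe0.62)2SiO4) = 179.801 g/mol.
Mg contributes 0.76 × 24.305 = 18.472 g per mole.
18.472/179.801 = 0.1027 → 10.27%.

10.27 weight percent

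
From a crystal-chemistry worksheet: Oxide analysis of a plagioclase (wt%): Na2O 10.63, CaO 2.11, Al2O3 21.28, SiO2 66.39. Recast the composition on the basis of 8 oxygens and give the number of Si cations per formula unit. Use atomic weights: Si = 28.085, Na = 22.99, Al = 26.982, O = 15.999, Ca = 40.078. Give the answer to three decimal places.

Na2O: 10.63/61.979 = 0.17151 mol → 0.34302 mol Na, 0.17151 mol O.
CaO: 2.11/56.077 = 0.03763 mol → 0.03763 mol Ca, 0.03763 mol O.
Al2O3: 21.28/101.961 = 0.20871 mol → 0.41742 mol Al, 0.62613 mol O.
SiO2: 66.39/60.083 = 1.10497 mol → 1.10497 mol Si, 2.20994 mol O.
Total oxygen = 3.04521 mol. Normalization factor = 8/3.04521 = 2.62708.
Si per 8 O = 1.10497 × 2.62708 = 2.903.

2.903 Si apfu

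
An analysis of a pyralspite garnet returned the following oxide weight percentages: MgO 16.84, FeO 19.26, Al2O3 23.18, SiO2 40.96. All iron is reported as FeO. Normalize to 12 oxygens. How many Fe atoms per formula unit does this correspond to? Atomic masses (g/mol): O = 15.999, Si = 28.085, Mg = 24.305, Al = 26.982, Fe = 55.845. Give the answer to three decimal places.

1.178 Fe apfu

MgO (M=40.304): mol = 0.41782; Mg = 0.41782, O = 0.41782.
FeO (M=71.844): mol = 0.26808; Fe = 0.26808, O = 0.26808.
Al2O3 (M=101.961): mol = 0.22734; Al = 0.45468, O = 0.68202.
SiO2 (M=60.083): mol = 0.68172; Si = 0.68172, O = 1.36344.
ΣO = 2.73136; factor = 12/ΣO = 4.39342.
Fe apfu = 0.26808 × 4.39342 = 1.178.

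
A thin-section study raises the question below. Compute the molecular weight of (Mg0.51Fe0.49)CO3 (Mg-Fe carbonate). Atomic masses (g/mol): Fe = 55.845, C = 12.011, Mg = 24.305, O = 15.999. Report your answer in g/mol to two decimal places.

99.77 g/mol

The formula mass is the sum 0.51(24.305) + 0.49(55.845) + 1(12.011) + 3(15.999).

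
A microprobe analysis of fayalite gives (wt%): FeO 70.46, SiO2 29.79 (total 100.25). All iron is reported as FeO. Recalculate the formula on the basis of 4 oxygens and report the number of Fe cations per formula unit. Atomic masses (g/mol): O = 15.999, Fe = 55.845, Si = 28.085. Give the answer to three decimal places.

1.989 Fe apfu

70.46 wt% FeO ÷ 71.844 g/mol = 0.98074 mol, giving 0.98074 Fe and 0.98074 O.
29.79 wt% SiO2 ÷ 60.083 g/mol = 0.49581 mol, giving 0.49581 Si and 0.99162 O.
Oxygen sums to 1.97236; scaling by 4/1.97236 = 2.02803 puts the formula on 4 O.
Fe: 0.98074 × 2.02803 = 1.989 atoms per formula unit.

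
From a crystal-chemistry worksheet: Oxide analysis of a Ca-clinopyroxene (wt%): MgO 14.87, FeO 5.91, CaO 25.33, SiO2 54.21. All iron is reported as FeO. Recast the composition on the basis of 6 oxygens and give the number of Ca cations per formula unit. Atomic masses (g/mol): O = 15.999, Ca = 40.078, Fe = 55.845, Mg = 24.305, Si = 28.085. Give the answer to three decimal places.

14.87 wt% MgO ÷ 40.304 g/mol = 0.36895 mol, giving 0.36895 Mg and 0.36895 O.
5.91 wt% FeO ÷ 71.844 g/mol = 0.08226 mol, giving 0.08226 Fe and 0.08226 O.
25.33 wt% CaO ÷ 56.077 g/mol = 0.45170 mol, giving 0.45170 Ca and 0.45170 O.
54.21 wt% SiO2 ÷ 60.083 g/mol = 0.90225 mol, giving 0.90225 Si and 1.80450 O.
Oxygen sums to 2.70741; scaling by 6/2.70741 = 2.21614 puts the formula on 6 O.
Ca: 0.45170 × 2.21614 = 1.001 atoms per formula unit.

1.001 Ca apfu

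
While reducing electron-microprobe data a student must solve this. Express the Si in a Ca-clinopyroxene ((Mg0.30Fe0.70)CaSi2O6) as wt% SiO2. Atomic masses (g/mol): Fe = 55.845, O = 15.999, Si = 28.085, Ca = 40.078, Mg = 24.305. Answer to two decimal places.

50.36 wt%

Molar mass of (Mg0.30Fe0.70)CaSi2O6 = 0.30·24.305 + 0.70·55.845 + 1·40.078 + 2·28.085 + 6·15.999 = 238.625 g/mol.
Each formula unit contains 2 Si, equivalent to 2/1 = 2.0000 mol SiO2.
M(SiO2) = 1×28.085 + 2×15.999 = 60.083 g/mol.
Mass of SiO2 per formula unit = 2.0000 × 60.083 = 120.166 g.
SiO2 wt% = 120.166 / 238.625 × 100 = 50.36%.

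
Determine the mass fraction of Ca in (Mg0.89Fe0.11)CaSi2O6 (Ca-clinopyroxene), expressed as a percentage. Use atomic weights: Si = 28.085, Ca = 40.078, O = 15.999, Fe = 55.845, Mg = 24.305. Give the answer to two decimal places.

Formula mass = 0.89×24.305 + 0.11×55.845 + 1×40.078 + 2×28.085 + 6×15.999 = 220.016 g/mol, of which 40.078 g is Ca.
So Ca makes up 40.078/220.016 = 0.1822 of the mass, i.e. 18.22%.

18.22 wt%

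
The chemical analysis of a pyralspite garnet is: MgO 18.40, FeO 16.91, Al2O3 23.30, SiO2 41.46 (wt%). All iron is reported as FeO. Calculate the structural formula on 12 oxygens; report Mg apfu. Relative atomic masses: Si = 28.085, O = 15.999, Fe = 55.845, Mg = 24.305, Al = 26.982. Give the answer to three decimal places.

MgO (M=40.304): mol = 0.45653; Mg = 0.45653, O = 0.45653.
FeO (M=71.844): mol = 0.23537; Fe = 0.23537, O = 0.23537.
Al2O3 (M=101.961): mol = 0.22852; Al = 0.45704, O = 0.68556.
SiO2 (M=60.083): mol = 0.69005; Si = 0.69005, O = 1.38010.
ΣO = 2.75756; factor = 12/ΣO = 4.35167.
Mg apfu = 0.45653 × 4.35167 = 1.987.

1.987 Mg apfu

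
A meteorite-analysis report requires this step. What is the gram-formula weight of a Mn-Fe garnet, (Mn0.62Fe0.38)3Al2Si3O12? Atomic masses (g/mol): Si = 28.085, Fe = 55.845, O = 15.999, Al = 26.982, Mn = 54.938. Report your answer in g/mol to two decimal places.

496.05 g/mol

The formula mass is the sum 1.86(54.938) + 1.14(55.845) + 2(26.982) + 3(28.085) + 12(15.999).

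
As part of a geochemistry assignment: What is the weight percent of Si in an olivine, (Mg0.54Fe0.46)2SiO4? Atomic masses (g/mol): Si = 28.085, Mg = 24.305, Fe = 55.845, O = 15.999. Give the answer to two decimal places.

Molar mass of (Mg0.54Fe0.46)2SiO4: 1.08×24.305 + 0.92×55.845 + 1×28.085 + 4×15.999 = 169.708 g/mol.
Mass of Si per formula unit: 1 × 28.085 = 28.085 g.
Weight fraction Si = 28.085 / 169.708 = 0.1655.

16.55 wt%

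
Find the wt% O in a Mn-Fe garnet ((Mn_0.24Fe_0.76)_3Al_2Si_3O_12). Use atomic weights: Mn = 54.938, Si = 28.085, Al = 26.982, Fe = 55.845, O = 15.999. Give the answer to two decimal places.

M((Mn_0.24Fe_0.76)_3Al_2Si_3O_12) = 497.089 g/mol.
O contributes 12 × 15.999 = 191.988 g per mole.
191.988/497.089 = 0.3862 → 38.62%.

38.62 mass %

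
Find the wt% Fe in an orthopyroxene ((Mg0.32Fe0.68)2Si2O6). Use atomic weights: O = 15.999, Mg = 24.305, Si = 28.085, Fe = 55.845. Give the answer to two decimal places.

Formula mass = 0.64*24.305 + 1.36*55.845 + 2*28.085 + 6*15.999 = 243.668 g/mol, of which 75.949 g is Fe.
So Fe makes up 75.949/243.668 = 0.3117 of the mass, i.e. 31.17%.

31.17 wt%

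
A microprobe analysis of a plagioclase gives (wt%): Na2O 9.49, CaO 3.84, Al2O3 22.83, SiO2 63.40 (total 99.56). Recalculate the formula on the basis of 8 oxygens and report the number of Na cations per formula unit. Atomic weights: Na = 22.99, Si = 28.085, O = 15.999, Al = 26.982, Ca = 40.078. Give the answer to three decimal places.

Na2O: 9.49/61.979 = 0.15312 mol → 0.30624 mol Na, 0.15312 mol O.
CaO: 3.84/56.077 = 0.06848 mol → 0.06848 mol Ca, 0.06848 mol O.
Al2O3: 22.83/101.961 = 0.22391 mol → 0.44782 mol Al, 0.67173 mol O.
SiO2: 63.40/60.083 = 1.05521 mol → 1.05521 mol Si, 2.11042 mol O.
Total oxygen = 3.00375 mol. Normalization factor = 8/3.00375 = 2.66334.
Na per 8 O = 0.30624 × 2.66334 = 0.816.

0.816 Na apfu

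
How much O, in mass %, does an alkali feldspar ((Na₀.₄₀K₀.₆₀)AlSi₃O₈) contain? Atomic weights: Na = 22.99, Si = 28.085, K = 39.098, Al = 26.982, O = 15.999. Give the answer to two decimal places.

Molar mass of (Na₀.₄₀K₀.₆₀)AlSi₃O₈: 0.40*22.99 + 0.60*39.098 + 1*26.982 + 3*28.085 + 8*15.999 = 271.884 g/mol.
Mass of O per formula unit: 8 × 15.999 = 127.992 g.
Weight fraction O = 127.992 / 271.884 = 0.4708.

47.08 mass %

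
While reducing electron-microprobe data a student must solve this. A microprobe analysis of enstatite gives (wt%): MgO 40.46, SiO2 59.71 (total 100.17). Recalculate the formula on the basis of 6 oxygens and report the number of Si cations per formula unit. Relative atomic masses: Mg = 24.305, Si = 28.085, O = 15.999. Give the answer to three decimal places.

1.993 Si apfu

MgO (M=40.304): mol = 1.00387; Mg = 1.00387, O = 1.00387.
SiO2 (M=60.083): mol = 0.99379; Si = 0.99379, O = 1.98758.
ΣO = 2.99145; factor = 6/ΣO = 2.00572.
Si apfu = 0.99379 × 2.00572 = 1.993.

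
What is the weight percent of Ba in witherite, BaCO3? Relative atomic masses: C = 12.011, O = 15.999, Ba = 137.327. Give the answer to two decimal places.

69.59 wt%

Molar mass of BaCO3: 1*137.327 + 1*12.011 + 3*15.999 = 197.335 g/mol.
Mass of Ba per formula unit: 1 × 137.327 = 137.327 g.
Weight fraction Ba = 137.327 / 197.335 = 0.6959.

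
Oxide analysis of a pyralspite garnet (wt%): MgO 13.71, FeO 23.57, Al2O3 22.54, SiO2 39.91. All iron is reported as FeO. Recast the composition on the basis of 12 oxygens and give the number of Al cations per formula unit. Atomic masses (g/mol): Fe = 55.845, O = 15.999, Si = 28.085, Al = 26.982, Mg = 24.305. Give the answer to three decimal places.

13.71 wt% MgO ÷ 40.304 g/mol = 0.34016 mol, giving 0.34016 Mg and 0.34016 O.
23.57 wt% FeO ÷ 71.844 g/mol = 0.32807 mol, giving 0.32807 Fe and 0.32807 O.
22.54 wt% Al2O3 ÷ 101.961 g/mol = 0.22106 mol, giving 0.44212 Al and 0.66318 O.
39.91 wt% SiO2 ÷ 60.083 g/mol = 0.66425 mol, giving 0.66425 Si and 1.32850 O.
Oxygen sums to 2.65991; scaling by 12/2.65991 = 4.51143 puts the formula on 12 O.
Al: 0.44212 × 4.51143 = 1.995 atoms per formula unit.

1.995 Al apfu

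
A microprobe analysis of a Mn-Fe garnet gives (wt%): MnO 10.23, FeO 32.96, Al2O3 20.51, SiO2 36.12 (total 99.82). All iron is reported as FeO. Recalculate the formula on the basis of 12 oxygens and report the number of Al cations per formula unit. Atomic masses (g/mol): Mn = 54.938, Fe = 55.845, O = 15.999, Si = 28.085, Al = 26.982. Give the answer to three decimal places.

MnO: 10.23/70.937 = 0.14421 mol → 0.14421 mol Mn, 0.14421 mol O.
FeO: 32.96/71.844 = 0.45877 mol → 0.45877 mol Fe, 0.45877 mol O.
Al2O3: 20.51/101.961 = 0.20116 mol → 0.40232 mol Al, 0.60348 mol O.
SiO2: 36.12/60.083 = 0.60117 mol → 0.60117 mol Si, 1.20234 mol O.
Total oxygen = 2.40880 mol. Normalization factor = 12/2.40880 = 4.98173.
Al per 12 O = 0.40232 × 4.98173 = 2.004.

2.004 Al apfu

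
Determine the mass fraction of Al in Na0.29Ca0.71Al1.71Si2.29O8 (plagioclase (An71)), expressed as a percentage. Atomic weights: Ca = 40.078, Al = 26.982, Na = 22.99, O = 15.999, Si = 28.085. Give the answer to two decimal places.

Formula mass = 0.29·22.99 + 0.71·40.078 + 1.71·26.982 + 2.29·28.085 + 8·15.999 = 273.568 g/mol, of which 46.139 g is Al.
So Al makes up 46.139/273.568 = 0.1687 of the mass, i.e. 16.87%.

16.87 mass %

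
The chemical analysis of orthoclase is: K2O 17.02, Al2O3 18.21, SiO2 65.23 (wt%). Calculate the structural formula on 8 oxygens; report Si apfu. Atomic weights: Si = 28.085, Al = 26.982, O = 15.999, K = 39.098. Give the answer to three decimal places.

K2O: 17.02/94.195 = 0.18069 mol → 0.36138 mol K, 0.18069 mol O.
Al2O3: 18.21/101.961 = 0.17860 mol → 0.35720 mol Al, 0.53580 mol O.
SiO2: 65.23/60.083 = 1.08566 mol → 1.08566 mol Si, 2.17132 mol O.
Total oxygen = 2.88781 mol. Normalization factor = 8/2.88781 = 2.77027.
Si per 8 O = 1.08566 × 2.77027 = 3.008.

3.008 Si apfu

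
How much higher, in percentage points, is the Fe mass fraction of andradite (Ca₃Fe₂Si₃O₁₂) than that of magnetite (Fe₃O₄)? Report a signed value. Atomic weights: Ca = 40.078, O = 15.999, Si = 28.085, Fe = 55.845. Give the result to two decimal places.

-50.38 percentage points

Fe in Ca₃Fe₂Si₃O₁₂: molar mass 508.167 g/mol; 2×55.845 = 111.690 g → 21.98 wt%.
Fe in Fe₃O₄: molar mass 231.531 g/mol; 3×55.845 = 167.535 g → 72.36 wt%.
Difference = 21.98 − 72.36 = -50.38 percentage points.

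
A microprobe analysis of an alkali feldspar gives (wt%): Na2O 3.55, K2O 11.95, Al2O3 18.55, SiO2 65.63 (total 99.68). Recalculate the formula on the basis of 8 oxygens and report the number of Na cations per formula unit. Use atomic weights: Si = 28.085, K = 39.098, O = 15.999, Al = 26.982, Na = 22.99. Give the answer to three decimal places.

0.314 Na apfu

3.55 wt% Na2O ÷ 61.979 g/mol = 0.05728 mol, giving 0.11456 Na and 0.05728 O.
11.95 wt% K2O ÷ 94.195 g/mol = 0.12686 mol, giving 0.25372 K and 0.12686 O.
18.55 wt% Al2O3 ÷ 101.961 g/mol = 0.18193 mol, giving 0.36386 Al and 0.54579 O.
65.63 wt% SiO2 ÷ 60.083 g/mol = 1.09232 mol, giving 1.09232 Si and 2.18464 O.
Oxygen sums to 2.91457; scaling by 8/2.91457 = 2.74483 puts the formula on 8 O.
Na: 0.11456 × 2.74483 = 0.314 atoms per formula unit.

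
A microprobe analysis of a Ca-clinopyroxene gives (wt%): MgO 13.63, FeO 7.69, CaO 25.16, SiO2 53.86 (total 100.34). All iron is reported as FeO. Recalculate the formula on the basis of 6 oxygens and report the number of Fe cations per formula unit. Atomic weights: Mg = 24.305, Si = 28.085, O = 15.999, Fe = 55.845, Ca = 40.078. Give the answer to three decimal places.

MgO: 13.63/40.304 = 0.33818 mol → 0.33818 mol Mg, 0.33818 mol O.
FeO: 7.69/71.844 = 0.10704 mol → 0.10704 mol Fe, 0.10704 mol O.
CaO: 25.16/56.077 = 0.44867 mol → 0.44867 mol Ca, 0.44867 mol O.
SiO2: 53.86/60.083 = 0.89643 mol → 0.89643 mol Si, 1.79286 mol O.
Total oxygen = 2.68675 mol. Normalization factor = 6/2.68675 = 2.23318.
Fe per 6 O = 0.10704 × 2.23318 = 0.239.

0.239 Fe apfu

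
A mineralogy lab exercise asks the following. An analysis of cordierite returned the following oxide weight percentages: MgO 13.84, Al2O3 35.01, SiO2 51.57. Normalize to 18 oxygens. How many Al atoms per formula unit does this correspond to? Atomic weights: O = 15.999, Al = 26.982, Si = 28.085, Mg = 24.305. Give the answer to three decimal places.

4.000 Al apfu

MgO: 13.84/40.304 = 0.34339 mol → 0.34339 mol Mg, 0.34339 mol O.
Al2O3: 35.01/101.961 = 0.34337 mol → 0.68674 mol Al, 1.03011 mol O.
SiO2: 51.57/60.083 = 0.85831 mol → 0.85831 mol Si, 1.71662 mol O.
Total oxygen = 3.09012 mol. Normalization factor = 18/3.09012 = 5.82502.
Al per 18 O = 0.68674 × 5.82502 = 4.000.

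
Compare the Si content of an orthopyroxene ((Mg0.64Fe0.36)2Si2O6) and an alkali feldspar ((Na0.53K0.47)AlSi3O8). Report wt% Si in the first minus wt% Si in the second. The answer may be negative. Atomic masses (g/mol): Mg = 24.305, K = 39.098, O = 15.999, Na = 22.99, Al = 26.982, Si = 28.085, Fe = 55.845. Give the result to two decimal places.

Si in (Mg0.64Fe0.36)2Si2O6: molar mass 223.483 g/mol; 2×28.085 = 56.170 g → 25.13 wt%.
Si in (Na0.53K0.47)AlSi3O8: molar mass 269.790 g/mol; 3×28.085 = 84.255 g → 31.23 wt%.
Difference = 25.13 − 31.23 = -6.10 percentage points.

-6.10 percentage points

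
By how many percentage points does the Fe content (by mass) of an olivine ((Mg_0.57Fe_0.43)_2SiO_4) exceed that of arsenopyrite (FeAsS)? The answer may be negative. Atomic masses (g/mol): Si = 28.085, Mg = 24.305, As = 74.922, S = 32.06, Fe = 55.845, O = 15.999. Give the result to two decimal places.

-5.68 percentage points

Fe in (Mg_0.57Fe_0.43)_2SiO_4: molar mass 167.815 g/mol; 0.86×55.845 = 48.027 g → 28.62 wt%.
Fe in FeAsS: molar mass 162.827 g/mol; 1×55.845 = 55.845 g → 34.30 wt%.
Difference = 28.62 − 34.30 = -5.68 percentage points.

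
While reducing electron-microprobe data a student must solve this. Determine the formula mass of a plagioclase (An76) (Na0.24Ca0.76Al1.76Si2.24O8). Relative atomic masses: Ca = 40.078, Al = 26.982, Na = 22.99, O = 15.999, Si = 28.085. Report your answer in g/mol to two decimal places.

274.37 g/mol

M = 0.24·22.99 + 0.76·40.078 + 1.76·26.982 + 2.24·28.085 + 8·15.999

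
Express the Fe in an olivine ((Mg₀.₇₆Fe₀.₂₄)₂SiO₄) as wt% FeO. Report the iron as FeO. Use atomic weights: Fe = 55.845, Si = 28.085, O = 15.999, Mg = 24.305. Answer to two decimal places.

22.13 wt%

M((Mg₀.₇₆Fe₀.₂₄)₂SiO₄) = 155.830 g/mol; M(FeO) = 71.844 g/mol.
Moles FeO per formula unit = 0.48 Fe ÷ 1 = 0.4800.
FeO fraction = (0.4800 × 71.844) / 155.830 = 34.485/155.830 = 0.2213.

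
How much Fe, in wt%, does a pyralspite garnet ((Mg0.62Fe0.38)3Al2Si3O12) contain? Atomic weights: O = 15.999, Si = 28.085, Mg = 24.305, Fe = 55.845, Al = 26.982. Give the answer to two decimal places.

Formula mass = 1.86*24.305 + 1.14*55.845 + 2*26.982 + 3*28.085 + 12*15.999 = 439.078 g/mol, of which 63.663 g is Fe.
So Fe makes up 63.663/439.078 = 0.1450 of the mass, i.e. 14.50%.

14.50 wt%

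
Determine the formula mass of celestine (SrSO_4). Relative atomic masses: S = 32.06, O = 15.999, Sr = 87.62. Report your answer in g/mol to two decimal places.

183.68 g/mol

The formula mass is the sum 1·87.62 + 1·32.06 + 4·15.999.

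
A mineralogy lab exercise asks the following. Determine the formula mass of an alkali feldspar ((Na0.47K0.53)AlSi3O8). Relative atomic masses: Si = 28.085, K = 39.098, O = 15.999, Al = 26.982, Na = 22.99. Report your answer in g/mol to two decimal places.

Na: 0.47 × 22.99 = 10.8053
K: 0.53 × 39.098 = 20.7219
Al: 1 × 26.982 = 26.9820
Si: 3 × 28.085 = 84.2550
O: 8 × 15.999 = 127.9920
Summing the contributions gives the formula mass.

270.76 g/mol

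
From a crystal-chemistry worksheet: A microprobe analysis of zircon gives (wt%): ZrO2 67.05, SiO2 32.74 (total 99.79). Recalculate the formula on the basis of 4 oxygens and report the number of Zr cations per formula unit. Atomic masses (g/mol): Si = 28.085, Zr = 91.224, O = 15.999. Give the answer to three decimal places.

ZrO2 (M=123.222): mol = 0.54414; Zr = 0.54414, O = 1.08828.
SiO2 (M=60.083): mol = 0.54491; Si = 0.54491, O = 1.08982.
ΣO = 2.17810; factor = 4/ΣO = 1.83646.
Zr apfu = 0.54414 × 1.83646 = 0.999.

0.999 Zr apfu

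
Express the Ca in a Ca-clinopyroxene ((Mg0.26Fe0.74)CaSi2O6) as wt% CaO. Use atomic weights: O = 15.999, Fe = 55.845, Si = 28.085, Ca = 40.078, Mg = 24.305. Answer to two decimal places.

Molar mass of (Mg0.26Fe0.74)CaSi2O6 = 0.26×24.305 + 0.74×55.845 + 1×40.078 + 2×28.085 + 6×15.999 = 239.887 g/mol.
Each formula unit contains 1 Ca, equivalent to 1/1 = 1.0000 mol CaO.
M(CaO) = 1×40.078 + 1×15.999 = 56.077 g/mol.
Mass of CaO per formula unit = 1.0000 × 56.077 = 56.077 g.
CaO wt% = 56.077 / 239.887 × 100 = 23.38%.

23.38 wt%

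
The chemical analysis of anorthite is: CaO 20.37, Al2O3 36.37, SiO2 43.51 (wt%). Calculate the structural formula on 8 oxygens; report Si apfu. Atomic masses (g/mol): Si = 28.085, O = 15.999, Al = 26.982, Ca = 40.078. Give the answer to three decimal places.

20.37 wt% CaO ÷ 56.077 g/mol = 0.36325 mol, giving 0.36325 Ca and 0.36325 O.
36.37 wt% Al2O3 ÷ 101.961 g/mol = 0.35671 mol, giving 0.71342 Al and 1.07013 O.
43.51 wt% SiO2 ÷ 60.083 g/mol = 0.72416 mol, giving 0.72416 Si and 1.44832 O.
Oxygen sums to 2.88170; scaling by 8/2.88170 = 2.77614 puts the formula on 8 O.
Si: 0.72416 × 2.77614 = 2.010 atoms per formula unit.

2.010 Si apfu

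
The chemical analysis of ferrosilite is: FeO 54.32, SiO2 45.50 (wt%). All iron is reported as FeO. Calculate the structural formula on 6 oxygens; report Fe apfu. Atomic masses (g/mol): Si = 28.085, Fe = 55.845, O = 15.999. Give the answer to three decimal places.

1.998 Fe apfu

FeO (M=71.844): mol = 0.75608; Fe = 0.75608, O = 0.75608.
SiO2 (M=60.083): mol = 0.75729; Si = 0.75729, O = 1.51458.
ΣO = 2.27066; factor = 6/ΣO = 2.64240.
Fe apfu = 0.75608 × 2.64240 = 1.998.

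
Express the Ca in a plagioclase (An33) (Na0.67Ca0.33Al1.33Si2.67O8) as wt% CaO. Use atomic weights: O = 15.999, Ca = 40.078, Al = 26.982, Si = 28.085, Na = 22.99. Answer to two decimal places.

Formula mass = 267.494 g/mol.
0.33 Ca → 0.3300 mol CaO per formula unit; M(CaO) = 56.077, so CaO mass = 18.505 g.
18.505/267.494 × 100 = 6.92 wt%.

6.92 wt%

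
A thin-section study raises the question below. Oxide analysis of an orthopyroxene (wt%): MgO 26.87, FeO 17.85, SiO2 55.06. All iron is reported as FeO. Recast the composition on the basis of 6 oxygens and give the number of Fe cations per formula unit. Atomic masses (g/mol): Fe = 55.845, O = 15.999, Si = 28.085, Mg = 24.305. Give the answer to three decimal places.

0.542 Fe apfu

MgO (M=40.304): mol = 0.66668; Mg = 0.66668, O = 0.66668.
FeO (M=71.844): mol = 0.24845; Fe = 0.24845, O = 0.24845.
SiO2 (M=60.083): mol = 0.91640; Si = 0.91640, O = 1.83280.
ΣO = 2.74793; factor = 6/ΣO = 2.18346.
Fe apfu = 0.24845 × 2.18346 = 0.542.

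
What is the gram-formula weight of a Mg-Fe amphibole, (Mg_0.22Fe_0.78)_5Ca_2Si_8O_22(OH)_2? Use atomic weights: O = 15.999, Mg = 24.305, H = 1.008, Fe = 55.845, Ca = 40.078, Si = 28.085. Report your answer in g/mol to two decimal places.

935.36 g/mol

The formula mass is the sum 1.10×24.305 + 3.90×55.845 + 2×40.078 + 8×28.085 + 24×15.999 + 2×1.008.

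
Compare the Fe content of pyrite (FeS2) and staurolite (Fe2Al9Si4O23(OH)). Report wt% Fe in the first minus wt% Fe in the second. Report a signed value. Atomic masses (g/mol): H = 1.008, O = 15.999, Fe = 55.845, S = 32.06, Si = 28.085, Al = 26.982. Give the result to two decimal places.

Fe in FeS2: molar mass 119.965 g/mol; 1×55.845 = 55.845 g → 46.55 wt%.
Fe in Fe2Al9Si4O23(OH): molar mass 851.852 g/mol; 2×55.845 = 111.690 g → 13.11 wt%.
Difference = 46.55 − 13.11 = 33.44 percentage points.

33.44 percentage points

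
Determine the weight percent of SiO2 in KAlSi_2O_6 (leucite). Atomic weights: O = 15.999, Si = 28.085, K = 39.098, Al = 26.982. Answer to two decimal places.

55.06 wt%

Molar mass of KAlSi_2O_6 = 1·39.098 + 1·26.982 + 2·28.085 + 6·15.999 = 218.244 g/mol.
Each formula unit contains 2 Si, equivalent to 2/1 = 2.0000 mol SiO2.
M(SiO2) = 1×28.085 + 2×15.999 = 60.083 g/mol.
Mass of SiO2 per formula unit = 2.0000 × 60.083 = 120.166 g.
SiO2 wt% = 120.166 / 218.244 × 100 = 55.06%.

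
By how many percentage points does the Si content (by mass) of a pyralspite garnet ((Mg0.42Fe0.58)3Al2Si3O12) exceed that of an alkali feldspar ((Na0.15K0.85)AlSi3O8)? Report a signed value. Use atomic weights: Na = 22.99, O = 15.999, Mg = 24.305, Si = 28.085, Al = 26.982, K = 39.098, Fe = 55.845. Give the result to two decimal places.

-12.14 percentage points

M((Mg0.42Fe0.58)3Al2Si3O12) = 458.002 g/mol, so wt% Si = 84.255/458.002 × 100 = 18.40%.
M((Na0.15K0.85)AlSi3O8) = 275.911 g/mol, so wt% Si = 84.255/275.911 × 100 = 30.54%.
18.40 − 30.54 = -12.14 pp.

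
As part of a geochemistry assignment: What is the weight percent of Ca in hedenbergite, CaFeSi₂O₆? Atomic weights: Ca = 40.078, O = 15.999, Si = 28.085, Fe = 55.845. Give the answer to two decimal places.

16.15 weight percent

Molar mass of CaFeSi₂O₆: 1·40.078 + 1·55.845 + 2·28.085 + 6·15.999 = 248.087 g/mol.
Mass of Ca per formula unit: 1 × 40.078 = 40.078 g.
Weight fraction Ca = 40.078 / 248.087 = 0.1615.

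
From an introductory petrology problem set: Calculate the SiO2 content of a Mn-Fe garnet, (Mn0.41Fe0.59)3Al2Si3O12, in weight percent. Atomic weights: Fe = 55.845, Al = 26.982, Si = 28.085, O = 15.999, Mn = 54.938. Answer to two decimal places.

36.29 wt%

M((Mn0.41Fe0.59)3Al2Si3O12) = 496.626 g/mol; M(SiO2) = 60.083 g/mol.
Moles SiO2 per formula unit = 3 Si ÷ 1 = 3.0000.
SiO2 fraction = (3.0000 × 60.083) / 496.626 = 180.249/496.626 = 0.3629.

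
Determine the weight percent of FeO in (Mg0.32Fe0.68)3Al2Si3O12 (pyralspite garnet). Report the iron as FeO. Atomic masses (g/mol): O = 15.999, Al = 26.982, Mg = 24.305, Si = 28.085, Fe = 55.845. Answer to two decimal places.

Formula mass = 467.464 g/mol.
2.04 Fe → 2.0400 mol FeO per formula unit; M(FeO) = 71.844, so FeO mass = 146.562 g.
146.562/467.464 × 100 = 31.35 wt%.

31.35 wt%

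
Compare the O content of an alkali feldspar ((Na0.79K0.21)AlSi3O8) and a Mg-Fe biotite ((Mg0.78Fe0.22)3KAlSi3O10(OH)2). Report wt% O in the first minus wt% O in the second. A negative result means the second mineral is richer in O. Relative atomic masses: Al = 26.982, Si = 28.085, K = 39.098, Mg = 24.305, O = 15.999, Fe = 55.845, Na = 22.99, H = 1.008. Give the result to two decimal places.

4.36 percentage points

O in (Na0.79K0.21)AlSi3O8: molar mass 265.602 g/mol; 8×15.999 = 127.992 g → 48.19 wt%.
O in (Mg0.78Fe0.22)3KAlSi3O10(OH)2: molar mass 438.070 g/mol; 12×15.999 = 191.988 g → 43.83 wt%.
Difference = 48.19 − 43.83 = 4.36 percentage points.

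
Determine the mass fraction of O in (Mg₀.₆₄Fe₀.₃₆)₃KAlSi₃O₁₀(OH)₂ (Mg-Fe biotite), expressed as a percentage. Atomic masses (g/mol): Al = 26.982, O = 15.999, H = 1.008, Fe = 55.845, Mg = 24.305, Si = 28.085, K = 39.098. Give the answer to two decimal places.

Formula mass = 1.92×24.305 + 1.08×55.845 + 1×39.098 + 1×26.982 + 3×28.085 + 12×15.999 + 2×1.008 = 451.317 g/mol, of which 191.988 g is O.
So O makes up 191.988/451.317 = 0.4254 of the mass, i.e. 42.54%.

42.54 mass %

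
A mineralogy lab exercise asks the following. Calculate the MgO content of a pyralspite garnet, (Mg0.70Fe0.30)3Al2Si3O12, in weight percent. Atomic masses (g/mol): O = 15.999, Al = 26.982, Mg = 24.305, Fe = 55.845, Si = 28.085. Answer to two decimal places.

19.61 wt%

M((Mg0.70Fe0.30)3Al2Si3O12) = 431.508 g/mol; M(MgO) = 40.304 g/mol.
Moles MgO per formula unit = 2.10 Mg ÷ 1 = 2.1000.
MgO fraction = (2.1000 × 40.304) / 431.508 = 84.638/431.508 = 0.1961.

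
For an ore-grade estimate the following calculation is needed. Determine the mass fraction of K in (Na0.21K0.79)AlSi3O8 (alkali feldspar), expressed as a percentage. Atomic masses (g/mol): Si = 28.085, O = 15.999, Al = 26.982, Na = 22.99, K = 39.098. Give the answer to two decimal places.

11.23 wt%

M((Na0.21K0.79)AlSi3O8) = 274.944 g/mol.
K contributes 0.79 × 39.098 = 30.887 g per mole.
30.887/274.944 = 0.1123 → 11.23%.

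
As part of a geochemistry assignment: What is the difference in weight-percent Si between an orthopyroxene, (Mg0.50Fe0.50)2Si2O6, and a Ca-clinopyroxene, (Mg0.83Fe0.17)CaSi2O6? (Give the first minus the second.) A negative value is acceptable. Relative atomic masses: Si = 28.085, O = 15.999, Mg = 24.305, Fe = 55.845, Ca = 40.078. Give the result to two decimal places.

-1.13 percentage points

First mineral: 56.170 g Si in 232.314 g formula = 24.18 wt% Si.
Second mineral: 56.170 g Si in 221.909 g formula = 25.31 wt% Si.
24.18% − 25.31% gives a difference of -1.13 percentage points.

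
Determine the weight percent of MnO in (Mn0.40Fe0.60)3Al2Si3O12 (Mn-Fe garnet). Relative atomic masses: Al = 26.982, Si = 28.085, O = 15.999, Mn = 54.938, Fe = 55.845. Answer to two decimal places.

17.14 wt%

M((Mn0.40Fe0.60)3Al2Si3O12) = 496.654 g/mol; M(MnO) = 70.937 g/mol.
Moles MnO per formula unit = 1.20 Mn ÷ 1 = 1.2000.
MnO fraction = (1.2000 × 70.937) / 496.654 = 85.124/496.654 = 0.1714.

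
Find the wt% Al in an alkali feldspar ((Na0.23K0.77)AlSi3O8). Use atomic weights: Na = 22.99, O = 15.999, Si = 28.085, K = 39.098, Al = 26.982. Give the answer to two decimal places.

Formula mass = 0.23×22.99 + 0.77×39.098 + 1×26.982 + 3×28.085 + 8×15.999 = 274.622 g/mol, of which 26.982 g is Al.
So Al makes up 26.982/274.622 = 0.0983 of the mass, i.e. 9.83%.

9.83 mass %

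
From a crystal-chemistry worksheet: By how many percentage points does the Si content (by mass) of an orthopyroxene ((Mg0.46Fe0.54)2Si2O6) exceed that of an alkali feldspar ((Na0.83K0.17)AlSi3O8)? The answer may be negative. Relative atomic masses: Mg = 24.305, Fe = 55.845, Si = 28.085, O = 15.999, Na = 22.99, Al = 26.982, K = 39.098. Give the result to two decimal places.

Si in (Mg0.46Fe0.54)2Si2O6: molar mass 234.837 g/mol; 2×28.085 = 56.170 g → 23.92 wt%.
Si in (Na0.83K0.17)AlSi3O8: molar mass 264.957 g/mol; 3×28.085 = 84.255 g → 31.80 wt%.
Difference = 23.92 − 31.80 = -7.88 percentage points.

-7.88 percentage points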